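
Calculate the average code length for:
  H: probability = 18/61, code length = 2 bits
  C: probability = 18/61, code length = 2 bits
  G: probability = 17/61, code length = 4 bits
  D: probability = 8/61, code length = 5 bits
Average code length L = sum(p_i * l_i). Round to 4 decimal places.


Weighted contributions p_i * l_i:
  H: (18/61) * 2 = 36/61
  C: (18/61) * 2 = 36/61
  G: (17/61) * 4 = 68/61
  D: (8/61) * 5 = 40/61
Sum = (36 + 36 + 68 + 40)/61 = 180/61

L = 180/61 = 2.9508 bits/symbol


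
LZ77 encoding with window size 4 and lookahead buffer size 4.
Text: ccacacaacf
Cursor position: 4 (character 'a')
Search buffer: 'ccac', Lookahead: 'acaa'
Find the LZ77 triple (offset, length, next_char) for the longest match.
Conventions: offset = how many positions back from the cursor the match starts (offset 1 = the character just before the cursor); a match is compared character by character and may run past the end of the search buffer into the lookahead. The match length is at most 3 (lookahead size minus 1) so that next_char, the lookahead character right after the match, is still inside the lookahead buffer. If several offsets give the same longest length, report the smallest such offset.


Try each offset into the search buffer:
  offset=1 (pos 3, char 'c'): match length 0
  offset=2 (pos 2, char 'a'): match length 3
  offset=3 (pos 1, char 'c'): match length 0
  offset=4 (pos 0, char 'c'): match length 0
Longest match has length 3 at offset 2.
next_char = character at position 4 + 3 = 7 -> 'a'

Best match: offset=2, length=3 (matching 'aca' starting at position 2)
LZ77 triple: (2, 3, 'a')


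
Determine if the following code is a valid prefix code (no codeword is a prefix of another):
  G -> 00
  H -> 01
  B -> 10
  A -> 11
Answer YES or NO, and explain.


Checking each pair (does one codeword prefix another?):
  G='00' vs H='01': no prefix
  G='00' vs B='10': no prefix
  G='00' vs A='11': no prefix
  H='01' vs G='00': no prefix
  H='01' vs B='10': no prefix
  H='01' vs A='11': no prefix
  B='10' vs G='00': no prefix
  B='10' vs H='01': no prefix
  B='10' vs A='11': no prefix
  A='11' vs G='00': no prefix
  A='11' vs H='01': no prefix
  A='11' vs B='10': no prefix
No violation found over all pairs.

YES -- this is a valid prefix code. No codeword is a prefix of any other codeword.


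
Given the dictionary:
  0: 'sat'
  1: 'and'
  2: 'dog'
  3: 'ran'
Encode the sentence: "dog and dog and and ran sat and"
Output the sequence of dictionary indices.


Look up each word in the dictionary:
  'dog' -> 2
  'and' -> 1
  'dog' -> 2
  'and' -> 1
  'and' -> 1
  'ran' -> 3
  'sat' -> 0
  'and' -> 1

Encoded: [2, 1, 2, 1, 1, 3, 0, 1]


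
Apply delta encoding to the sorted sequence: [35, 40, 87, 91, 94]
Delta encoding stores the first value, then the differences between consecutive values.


First value: 35
Deltas:
  40 - 35 = 5
  87 - 40 = 47
  91 - 87 = 4
  94 - 91 = 3


Delta encoded: [35, 5, 47, 4, 3]


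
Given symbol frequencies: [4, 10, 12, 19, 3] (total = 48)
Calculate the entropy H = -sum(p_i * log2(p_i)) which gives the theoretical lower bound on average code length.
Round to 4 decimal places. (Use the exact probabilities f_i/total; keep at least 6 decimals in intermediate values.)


Per-symbol terms -p_i * log2(p_i) with p_i = f_i/48:
  p = 4/48 = 0.083333: log2(p) = -3.584963, -p*log2(p) = 0.298747
  p = 10/48 = 0.208333: log2(p) = -2.263034, -p*log2(p) = 0.471466
  p = 12/48 = 0.250000: log2(p) = -2.000000, -p*log2(p) = 0.500000
  p = 19/48 = 0.395833: log2(p) = -1.337035, -p*log2(p) = 0.529243
  p = 3/48 = 0.062500: log2(p) = -4.000000, -p*log2(p) = 0.250000
H = 0.298747 + 0.471466 + 0.500000 + 0.529243 + 0.250000 = 2.049456

H = 2.0495 bits/symbol


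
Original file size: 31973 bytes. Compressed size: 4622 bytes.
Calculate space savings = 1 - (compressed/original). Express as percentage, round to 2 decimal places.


ratio = compressed/original = 4622/31973 = 0.144559
savings = 1 - ratio = 1 - 0.144559 = 0.855441
as a percentage: 0.855441 * 100 = 85.54%

Space savings = 1 - 4622/31973 = 85.54%


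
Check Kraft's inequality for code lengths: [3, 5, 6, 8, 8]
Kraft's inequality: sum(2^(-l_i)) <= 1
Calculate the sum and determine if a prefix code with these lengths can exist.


Sum = 2^(-3) + 2^(-5) + 2^(-6) + 2^(-8) + 2^(-8)
    = 0.125 + 0.03125 + 0.015625 + 0.00390625 + 0.00390625
    = 46/256 = 0.1796875
Since 0.1796875 <= 1, Kraft's inequality IS satisfied.
A prefix code with these lengths CAN exist.

Kraft sum = 0.1796875. Satisfied.


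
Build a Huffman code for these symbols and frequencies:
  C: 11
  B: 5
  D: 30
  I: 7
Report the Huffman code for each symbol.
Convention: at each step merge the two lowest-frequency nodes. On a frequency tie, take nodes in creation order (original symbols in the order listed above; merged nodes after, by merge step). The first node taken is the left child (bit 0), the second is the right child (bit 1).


Huffman tree construction:
Step 1: Merge B(5) + I(7) = 12
Step 2: Merge C(11) + (B+I)(12) = 23
Step 3: Merge (C+(B+I))(23) + D(30) = 53
Read each symbol's code off the tree from the root (left child = 0, right child = 1).

Codes:
  C: 00 (length 2)
  B: 010 (length 3)
  D: 1 (length 1)
  I: 011 (length 3)
Average code length: 88/53 = 1.6604 bits/symbol


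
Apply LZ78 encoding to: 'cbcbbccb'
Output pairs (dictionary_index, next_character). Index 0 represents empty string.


LZ78 encoding steps:
Dictionary: {0: ''}
Step 1: w='' (idx 0), next='c' -> output (0, 'c'), add 'c' as idx 1
Step 2: w='' (idx 0), next='b' -> output (0, 'b'), add 'b' as idx 2
Step 3: w='c' (idx 1), next='b' -> output (1, 'b'), add 'cb' as idx 3
Step 4: w='b' (idx 2), next='c' -> output (2, 'c'), add 'bc' as idx 4
Step 5: w='cb' (idx 3), end of input -> output (3, '')


Encoded: [(0, 'c'), (0, 'b'), (1, 'b'), (2, 'c'), (3, '')]


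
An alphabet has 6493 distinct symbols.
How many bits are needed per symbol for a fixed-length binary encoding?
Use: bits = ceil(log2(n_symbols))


log2(6493) = 12.6647
Bracket: 2^12 = 4096 < 6493 <= 2^13 = 8192
So ceil(log2(6493)) = 13

bits = ceil(log2(6493)) = ceil(12.6647) = 13 bits


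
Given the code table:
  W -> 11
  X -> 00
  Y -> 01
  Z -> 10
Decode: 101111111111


Decoding:
10 -> Z
11 -> W
11 -> W
11 -> W
11 -> W
11 -> W


Result: ZWWWWW


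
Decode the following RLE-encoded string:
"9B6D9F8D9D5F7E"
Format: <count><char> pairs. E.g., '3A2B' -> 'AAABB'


Expanding each <count><char> pair:
  9B -> 'BBBBBBBBB'
  6D -> 'DDDDDD'
  9F -> 'FFFFFFFFF'
  8D -> 'DDDDDDDD'
  9D -> 'DDDDDDDDD'
  5F -> 'FFFFF'
  7E -> 'EEEEEEE'

Decoded = BBBBBBBBBDDDDDDFFFFFFFFFDDDDDDDDDDDDDDDDDFFFFFEEEEEEE


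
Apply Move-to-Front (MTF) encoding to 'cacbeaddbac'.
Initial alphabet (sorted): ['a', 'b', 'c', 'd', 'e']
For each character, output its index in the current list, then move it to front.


MTF encoding:
'c': index 2 in ['a', 'b', 'c', 'd', 'e'] -> ['c', 'a', 'b', 'd', 'e']
'a': index 1 in ['c', 'a', 'b', 'd', 'e'] -> ['a', 'c', 'b', 'd', 'e']
'c': index 1 in ['a', 'c', 'b', 'd', 'e'] -> ['c', 'a', 'b', 'd', 'e']
'b': index 2 in ['c', 'a', 'b', 'd', 'e'] -> ['b', 'c', 'a', 'd', 'e']
'e': index 4 in ['b', 'c', 'a', 'd', 'e'] -> ['e', 'b', 'c', 'a', 'd']
'a': index 3 in ['e', 'b', 'c', 'a', 'd'] -> ['a', 'e', 'b', 'c', 'd']
'd': index 4 in ['a', 'e', 'b', 'c', 'd'] -> ['d', 'a', 'e', 'b', 'c']
'd': index 0 in ['d', 'a', 'e', 'b', 'c'] -> ['d', 'a', 'e', 'b', 'c']
'b': index 3 in ['d', 'a', 'e', 'b', 'c'] -> ['b', 'd', 'a', 'e', 'c']
'a': index 2 in ['b', 'd', 'a', 'e', 'c'] -> ['a', 'b', 'd', 'e', 'c']
'c': index 4 in ['a', 'b', 'd', 'e', 'c'] -> ['c', 'a', 'b', 'd', 'e']


Output: [2, 1, 1, 2, 4, 3, 4, 0, 3, 2, 4]


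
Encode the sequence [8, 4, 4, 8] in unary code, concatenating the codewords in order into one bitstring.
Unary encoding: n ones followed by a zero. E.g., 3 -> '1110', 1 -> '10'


Encode each number as n ones followed by a terminating 0:
  8 -> 111111110 (9 bits)
  4 -> 11110 (5 bits)
  4 -> 11110 (5 bits)
  8 -> 111111110 (9 bits)
Total length = 9 + 5 + 5 + 9 = 28 bits.

Unary([8, 4, 4, 8]) = 1111111101111011110111111110 (28 bits)


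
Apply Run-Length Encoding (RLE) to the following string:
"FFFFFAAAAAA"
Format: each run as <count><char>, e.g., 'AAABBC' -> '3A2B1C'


Scanning runs left to right:
  i=0: run of 'F' x 5 -> '5F'
  i=5: run of 'A' x 6 -> '6A'

RLE = 5F6A


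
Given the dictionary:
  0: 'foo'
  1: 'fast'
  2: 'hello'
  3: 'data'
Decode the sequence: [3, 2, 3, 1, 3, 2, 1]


Look up each index in the dictionary:
  3 -> 'data'
  2 -> 'hello'
  3 -> 'data'
  1 -> 'fast'
  3 -> 'data'
  2 -> 'hello'
  1 -> 'fast'

Decoded: "data hello data fast data hello fast"


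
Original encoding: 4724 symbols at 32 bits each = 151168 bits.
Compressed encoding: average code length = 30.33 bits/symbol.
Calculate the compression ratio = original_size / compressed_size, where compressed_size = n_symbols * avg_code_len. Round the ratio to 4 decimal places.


original_size = n_symbols * orig_bits = 4724 * 32 = 151168 bits
compressed_size = n_symbols * avg_code_len = 4724 * 30.33 = 143278.92 bits
ratio = original_size / compressed_size = 151168 / 143278.92 = 1.0551

Compression ratio = 1.0551


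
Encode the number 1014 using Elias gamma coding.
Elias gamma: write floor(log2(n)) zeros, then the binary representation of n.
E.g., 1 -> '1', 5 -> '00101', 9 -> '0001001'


num_bits = floor(log2(1014)) + 1 = 10
leading_zeros = num_bits - 1 = 9
binary(1014) = 1111110110

Elias gamma(1014) = '000000000' + '1111110110' = 0000000001111110110 (19 bits)


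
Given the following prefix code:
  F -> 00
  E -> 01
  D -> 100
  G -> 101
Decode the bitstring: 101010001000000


Decoding step by step:
Bits 101 -> G
Bits 01 -> E
Bits 00 -> F
Bits 01 -> E
Bits 00 -> F
Bits 00 -> F
Bits 00 -> F


Decoded message: GEFEFFF


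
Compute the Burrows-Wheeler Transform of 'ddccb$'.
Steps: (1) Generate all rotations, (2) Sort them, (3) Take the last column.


Rotations (sorted):
  0: $ddccb -> last char: b
  1: b$ddcc -> last char: c
  2: cb$ddc -> last char: c
  3: ccb$dd -> last char: d
  4: dccb$d -> last char: d
  5: ddccb$ -> last char: $


BWT = bccdd$


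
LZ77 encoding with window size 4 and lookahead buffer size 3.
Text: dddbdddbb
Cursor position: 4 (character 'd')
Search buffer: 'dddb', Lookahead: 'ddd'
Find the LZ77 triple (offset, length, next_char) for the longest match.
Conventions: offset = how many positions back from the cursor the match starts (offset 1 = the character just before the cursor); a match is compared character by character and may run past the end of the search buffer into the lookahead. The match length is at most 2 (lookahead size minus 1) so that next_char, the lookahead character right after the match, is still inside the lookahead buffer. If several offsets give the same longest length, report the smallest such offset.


Try each offset into the search buffer:
  offset=1 (pos 3, char 'b'): match length 0
  offset=2 (pos 2, char 'd'): match length 1
  offset=3 (pos 1, char 'd'): match length 2
  offset=4 (pos 0, char 'd'): match length 2
Longest match has length 2, found at offsets 3, 4; take the smallest, offset 3.
next_char = character at position 4 + 2 = 6 -> 'd'

Best match: offset=3, length=2 (matching 'dd' starting at position 1)
LZ77 triple: (3, 2, 'd')


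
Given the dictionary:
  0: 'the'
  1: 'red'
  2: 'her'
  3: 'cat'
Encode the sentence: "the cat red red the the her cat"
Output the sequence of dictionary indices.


Look up each word in the dictionary:
  'the' -> 0
  'cat' -> 3
  'red' -> 1
  'red' -> 1
  'the' -> 0
  'the' -> 0
  'her' -> 2
  'cat' -> 3

Encoded: [0, 3, 1, 1, 0, 0, 2, 3]


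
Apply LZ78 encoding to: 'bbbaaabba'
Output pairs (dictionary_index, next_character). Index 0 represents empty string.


LZ78 encoding steps:
Dictionary: {0: ''}
Step 1: w='' (idx 0), next='b' -> output (0, 'b'), add 'b' as idx 1
Step 2: w='b' (idx 1), next='b' -> output (1, 'b'), add 'bb' as idx 2
Step 3: w='' (idx 0), next='a' -> output (0, 'a'), add 'a' as idx 3
Step 4: w='a' (idx 3), next='a' -> output (3, 'a'), add 'aa' as idx 4
Step 5: w='bb' (idx 2), next='a' -> output (2, 'a'), add 'bba' as idx 5


Encoded: [(0, 'b'), (1, 'b'), (0, 'a'), (3, 'a'), (2, 'a')]


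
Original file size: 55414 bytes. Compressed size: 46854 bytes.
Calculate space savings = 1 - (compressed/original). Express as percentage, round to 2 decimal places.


ratio = compressed/original = 46854/55414 = 0.845526
savings = 1 - ratio = 1 - 0.845526 = 0.154474
as a percentage: 0.154474 * 100 = 15.45%

Space savings = 1 - 46854/55414 = 15.45%


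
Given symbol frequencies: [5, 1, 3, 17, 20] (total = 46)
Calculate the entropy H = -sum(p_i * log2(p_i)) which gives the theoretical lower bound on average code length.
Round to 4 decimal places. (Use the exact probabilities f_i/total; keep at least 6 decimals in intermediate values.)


Per-symbol terms -p_i * log2(p_i) with p_i = f_i/46:
  p = 5/46 = 0.108696: log2(p) = -3.201634, -p*log2(p) = 0.348004
  p = 1/46 = 0.021739: log2(p) = -5.523562, -p*log2(p) = 0.120077
  p = 3/46 = 0.065217: log2(p) = -3.938599, -p*log2(p) = 0.256865
  p = 17/46 = 0.369565: log2(p) = -1.436099, -p*log2(p) = 0.530732
  p = 20/46 = 0.434783: log2(p) = -1.201634, -p*log2(p) = 0.522450
H = 0.348004 + 0.120077 + 0.256865 + 0.530732 + 0.522450 = 1.778128

H = 1.7781 bits/symbol


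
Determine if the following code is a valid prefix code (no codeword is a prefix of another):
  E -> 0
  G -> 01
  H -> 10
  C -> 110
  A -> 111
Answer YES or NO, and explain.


Checking each pair (does one codeword prefix another?):
  E='0' vs G='01': prefix -- VIOLATION

NO -- this is NOT a valid prefix code. E (0) is a prefix of G (01).


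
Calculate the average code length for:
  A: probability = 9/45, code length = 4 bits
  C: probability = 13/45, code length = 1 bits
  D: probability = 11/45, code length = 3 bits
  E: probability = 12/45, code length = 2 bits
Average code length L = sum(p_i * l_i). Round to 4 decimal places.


Weighted contributions p_i * l_i:
  A: (9/45) * 4 = 36/45
  C: (13/45) * 1 = 13/45
  D: (11/45) * 3 = 33/45
  E: (12/45) * 2 = 24/45
Sum = (36 + 13 + 33 + 24)/45 = 106/45

L = 106/45 = 2.3556 bits/symbol


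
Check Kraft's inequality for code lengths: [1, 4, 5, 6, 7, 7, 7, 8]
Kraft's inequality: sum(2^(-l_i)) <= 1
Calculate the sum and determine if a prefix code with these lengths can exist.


Sum = 2^(-1) + 2^(-4) + 2^(-5) + 2^(-6) + 2^(-7) + 2^(-7) + 2^(-7) + 2^(-8)
    = 0.5 + 0.0625 + 0.03125 + 0.015625 + 0.0078125 + 0.0078125 + 0.0078125 + 0.00390625
    = 163/256 = 0.63671875
Since 0.63671875 <= 1, Kraft's inequality IS satisfied.
A prefix code with these lengths CAN exist.

Kraft sum = 0.63671875. Satisfied.


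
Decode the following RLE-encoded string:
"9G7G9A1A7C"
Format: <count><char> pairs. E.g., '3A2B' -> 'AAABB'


Expanding each <count><char> pair:
  9G -> 'GGGGGGGGG'
  7G -> 'GGGGGGG'
  9A -> 'AAAAAAAAA'
  1A -> 'A'
  7C -> 'CCCCCCC'

Decoded = GGGGGGGGGGGGGGGGAAAAAAAAAACCCCCCC


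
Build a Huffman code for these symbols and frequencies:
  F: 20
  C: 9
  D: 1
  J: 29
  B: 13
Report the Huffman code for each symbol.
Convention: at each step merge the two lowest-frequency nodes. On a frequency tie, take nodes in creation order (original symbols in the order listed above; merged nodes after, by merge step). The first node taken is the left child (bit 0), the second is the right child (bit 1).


Huffman tree construction:
Step 1: Merge D(1) + C(9) = 10
Step 2: Merge (D+C)(10) + B(13) = 23
Step 3: Merge F(20) + ((D+C)+B)(23) = 43
Step 4: Merge J(29) + (F+((D+C)+B))(43) = 72
Read each symbol's code off the tree from the root (left child = 0, right child = 1).

Codes:
  F: 10 (length 2)
  C: 1101 (length 4)
  D: 1100 (length 4)
  J: 0 (length 1)
  B: 111 (length 3)
Average code length: 148/72 = 2.0556 bits/symbol


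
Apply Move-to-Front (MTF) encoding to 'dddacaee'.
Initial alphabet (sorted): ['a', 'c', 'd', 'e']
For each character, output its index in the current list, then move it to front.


MTF encoding:
'd': index 2 in ['a', 'c', 'd', 'e'] -> ['d', 'a', 'c', 'e']
'd': index 0 in ['d', 'a', 'c', 'e'] -> ['d', 'a', 'c', 'e']
'd': index 0 in ['d', 'a', 'c', 'e'] -> ['d', 'a', 'c', 'e']
'a': index 1 in ['d', 'a', 'c', 'e'] -> ['a', 'd', 'c', 'e']
'c': index 2 in ['a', 'd', 'c', 'e'] -> ['c', 'a', 'd', 'e']
'a': index 1 in ['c', 'a', 'd', 'e'] -> ['a', 'c', 'd', 'e']
'e': index 3 in ['a', 'c', 'd', 'e'] -> ['e', 'a', 'c', 'd']
'e': index 0 in ['e', 'a', 'c', 'd'] -> ['e', 'a', 'c', 'd']


Output: [2, 0, 0, 1, 2, 1, 3, 0]


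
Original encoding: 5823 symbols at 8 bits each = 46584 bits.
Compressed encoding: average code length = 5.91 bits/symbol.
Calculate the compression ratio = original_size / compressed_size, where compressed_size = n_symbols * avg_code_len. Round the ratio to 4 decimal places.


original_size = n_symbols * orig_bits = 5823 * 8 = 46584 bits
compressed_size = n_symbols * avg_code_len = 5823 * 5.91 = 34413.93 bits
ratio = original_size / compressed_size = 46584 / 34413.93 = 1.3536

Compression ratio = 1.3536


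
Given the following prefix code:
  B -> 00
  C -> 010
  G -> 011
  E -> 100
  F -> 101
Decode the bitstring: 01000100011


Decoding step by step:
Bits 010 -> C
Bits 00 -> B
Bits 100 -> E
Bits 011 -> G


Decoded message: CBEG


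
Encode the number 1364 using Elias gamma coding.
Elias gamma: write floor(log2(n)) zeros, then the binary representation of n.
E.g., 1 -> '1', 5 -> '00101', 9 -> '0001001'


num_bits = floor(log2(1364)) + 1 = 11
leading_zeros = num_bits - 1 = 10
binary(1364) = 10101010100

Elias gamma(1364) = '0000000000' + '10101010100' = 000000000010101010100 (21 bits)


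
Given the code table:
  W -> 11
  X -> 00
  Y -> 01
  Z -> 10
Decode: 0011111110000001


Decoding:
00 -> X
11 -> W
11 -> W
11 -> W
10 -> Z
00 -> X
00 -> X
01 -> Y


Result: XWWWZXXY


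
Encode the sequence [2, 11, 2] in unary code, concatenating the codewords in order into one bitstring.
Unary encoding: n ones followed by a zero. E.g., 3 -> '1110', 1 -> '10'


Encode each number as n ones followed by a terminating 0:
  2 -> 110 (3 bits)
  11 -> 111111111110 (12 bits)
  2 -> 110 (3 bits)
Total length = 3 + 12 + 3 = 18 bits.

Unary([2, 11, 2]) = 110111111111110110 (18 bits)


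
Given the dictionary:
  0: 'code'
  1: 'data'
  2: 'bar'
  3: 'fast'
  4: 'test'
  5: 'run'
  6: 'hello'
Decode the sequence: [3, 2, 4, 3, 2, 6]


Look up each index in the dictionary:
  3 -> 'fast'
  2 -> 'bar'
  4 -> 'test'
  3 -> 'fast'
  2 -> 'bar'
  6 -> 'hello'

Decoded: "fast bar test fast bar hello"


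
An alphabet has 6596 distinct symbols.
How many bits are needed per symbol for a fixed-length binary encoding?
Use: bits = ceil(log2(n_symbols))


log2(6596) = 12.6874
Bracket: 2^12 = 4096 < 6596 <= 2^13 = 8192
So ceil(log2(6596)) = 13

bits = ceil(log2(6596)) = ceil(12.6874) = 13 bits


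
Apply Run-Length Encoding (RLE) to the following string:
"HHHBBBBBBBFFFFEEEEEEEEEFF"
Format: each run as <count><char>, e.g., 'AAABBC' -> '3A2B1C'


Scanning runs left to right:
  i=0: run of 'H' x 3 -> '3H'
  i=3: run of 'B' x 7 -> '7B'
  i=10: run of 'F' x 4 -> '4F'
  i=14: run of 'E' x 9 -> '9E'
  i=23: run of 'F' x 2 -> '2F'

RLE = 3H7B4F9E2F


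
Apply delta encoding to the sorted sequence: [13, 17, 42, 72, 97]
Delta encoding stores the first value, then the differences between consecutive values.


First value: 13
Deltas:
  17 - 13 = 4
  42 - 17 = 25
  72 - 42 = 30
  97 - 72 = 25


Delta encoded: [13, 4, 25, 30, 25]


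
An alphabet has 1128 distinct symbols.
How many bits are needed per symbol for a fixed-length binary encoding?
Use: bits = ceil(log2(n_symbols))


log2(1128) = 10.1396
Bracket: 2^10 = 1024 < 1128 <= 2^11 = 2048
So ceil(log2(1128)) = 11

bits = ceil(log2(1128)) = ceil(10.1396) = 11 bits


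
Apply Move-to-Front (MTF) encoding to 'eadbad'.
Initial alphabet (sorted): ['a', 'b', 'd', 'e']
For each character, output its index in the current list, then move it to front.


MTF encoding:
'e': index 3 in ['a', 'b', 'd', 'e'] -> ['e', 'a', 'b', 'd']
'a': index 1 in ['e', 'a', 'b', 'd'] -> ['a', 'e', 'b', 'd']
'd': index 3 in ['a', 'e', 'b', 'd'] -> ['d', 'a', 'e', 'b']
'b': index 3 in ['d', 'a', 'e', 'b'] -> ['b', 'd', 'a', 'e']
'a': index 2 in ['b', 'd', 'a', 'e'] -> ['a', 'b', 'd', 'e']
'd': index 2 in ['a', 'b', 'd', 'e'] -> ['d', 'a', 'b', 'e']


Output: [3, 1, 3, 3, 2, 2]


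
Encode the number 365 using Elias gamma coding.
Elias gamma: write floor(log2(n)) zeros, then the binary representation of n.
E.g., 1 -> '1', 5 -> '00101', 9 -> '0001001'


num_bits = floor(log2(365)) + 1 = 9
leading_zeros = num_bits - 1 = 8
binary(365) = 101101101

Elias gamma(365) = '00000000' + '101101101' = 00000000101101101 (17 bits)


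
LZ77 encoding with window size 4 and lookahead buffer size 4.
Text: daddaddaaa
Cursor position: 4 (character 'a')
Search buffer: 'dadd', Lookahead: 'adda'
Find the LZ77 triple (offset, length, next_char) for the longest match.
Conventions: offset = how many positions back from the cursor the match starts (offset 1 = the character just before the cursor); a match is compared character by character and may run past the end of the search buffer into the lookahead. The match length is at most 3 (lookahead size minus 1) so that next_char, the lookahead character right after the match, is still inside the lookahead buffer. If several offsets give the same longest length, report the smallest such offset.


Try each offset into the search buffer:
  offset=1 (pos 3, char 'd'): match length 0
  offset=2 (pos 2, char 'd'): match length 0
  offset=3 (pos 1, char 'a'): match length 3
  offset=4 (pos 0, char 'd'): match length 0
Longest match has length 3 at offset 3.
next_char = character at position 4 + 3 = 7 -> 'a'

Best match: offset=3, length=3 (matching 'add' starting at position 1)
LZ77 triple: (3, 3, 'a')


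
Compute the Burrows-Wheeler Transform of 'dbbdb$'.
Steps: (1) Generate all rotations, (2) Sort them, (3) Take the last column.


Rotations (sorted):
  0: $dbbdb -> last char: b
  1: b$dbbd -> last char: d
  2: bbdb$d -> last char: d
  3: bdb$db -> last char: b
  4: db$dbb -> last char: b
  5: dbbdb$ -> last char: $


BWT = bddbb$


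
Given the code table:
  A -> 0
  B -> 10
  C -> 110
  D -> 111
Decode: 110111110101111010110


Decoding:
110 -> C
111 -> D
110 -> C
10 -> B
111 -> D
10 -> B
10 -> B
110 -> C


Result: CDCBDBBC


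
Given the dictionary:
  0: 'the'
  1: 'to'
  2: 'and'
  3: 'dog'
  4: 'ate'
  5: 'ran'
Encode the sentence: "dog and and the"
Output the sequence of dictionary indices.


Look up each word in the dictionary:
  'dog' -> 3
  'and' -> 2
  'and' -> 2
  'the' -> 0

Encoded: [3, 2, 2, 0]


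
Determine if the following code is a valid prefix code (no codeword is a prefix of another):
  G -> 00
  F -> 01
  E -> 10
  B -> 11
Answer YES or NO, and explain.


Checking each pair (does one codeword prefix another?):
  G='00' vs F='01': no prefix
  G='00' vs E='10': no prefix
  G='00' vs B='11': no prefix
  F='01' vs G='00': no prefix
  F='01' vs E='10': no prefix
  F='01' vs B='11': no prefix
  E='10' vs G='00': no prefix
  E='10' vs F='01': no prefix
  E='10' vs B='11': no prefix
  B='11' vs G='00': no prefix
  B='11' vs F='01': no prefix
  B='11' vs E='10': no prefix
No violation found over all pairs.

YES -- this is a valid prefix code. No codeword is a prefix of any other codeword.


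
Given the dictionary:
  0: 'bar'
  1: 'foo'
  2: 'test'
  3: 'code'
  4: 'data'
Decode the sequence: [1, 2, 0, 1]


Look up each index in the dictionary:
  1 -> 'foo'
  2 -> 'test'
  0 -> 'bar'
  1 -> 'foo'

Decoded: "foo test bar foo"


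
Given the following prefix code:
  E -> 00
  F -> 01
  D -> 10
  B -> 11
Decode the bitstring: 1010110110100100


Decoding step by step:
Bits 10 -> D
Bits 10 -> D
Bits 11 -> B
Bits 01 -> F
Bits 10 -> D
Bits 10 -> D
Bits 01 -> F
Bits 00 -> E


Decoded message: DDBFDDFE


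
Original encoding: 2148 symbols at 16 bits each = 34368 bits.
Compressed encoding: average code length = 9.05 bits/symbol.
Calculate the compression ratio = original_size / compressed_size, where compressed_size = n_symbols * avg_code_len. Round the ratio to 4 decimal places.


original_size = n_symbols * orig_bits = 2148 * 16 = 34368 bits
compressed_size = n_symbols * avg_code_len = 2148 * 9.05 = 19439.4 bits
ratio = original_size / compressed_size = 34368 / 19439.4 = 1.768

Compression ratio = 1.768


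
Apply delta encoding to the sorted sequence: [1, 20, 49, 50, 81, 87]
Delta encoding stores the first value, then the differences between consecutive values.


First value: 1
Deltas:
  20 - 1 = 19
  49 - 20 = 29
  50 - 49 = 1
  81 - 50 = 31
  87 - 81 = 6


Delta encoded: [1, 19, 29, 1, 31, 6]


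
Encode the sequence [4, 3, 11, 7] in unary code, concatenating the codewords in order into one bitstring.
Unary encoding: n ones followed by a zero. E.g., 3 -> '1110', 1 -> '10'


Encode each number as n ones followed by a terminating 0:
  4 -> 11110 (5 bits)
  3 -> 1110 (4 bits)
  11 -> 111111111110 (12 bits)
  7 -> 11111110 (8 bits)
Total length = 5 + 4 + 12 + 8 = 29 bits.

Unary([4, 3, 11, 7]) = 11110111011111111111011111110 (29 bits)


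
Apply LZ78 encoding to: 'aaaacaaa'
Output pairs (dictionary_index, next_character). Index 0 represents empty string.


LZ78 encoding steps:
Dictionary: {0: ''}
Step 1: w='' (idx 0), next='a' -> output (0, 'a'), add 'a' as idx 1
Step 2: w='a' (idx 1), next='a' -> output (1, 'a'), add 'aa' as idx 2
Step 3: w='a' (idx 1), next='c' -> output (1, 'c'), add 'ac' as idx 3
Step 4: w='aa' (idx 2), next='a' -> output (2, 'a'), add 'aaa' as idx 4


Encoded: [(0, 'a'), (1, 'a'), (1, 'c'), (2, 'a')]


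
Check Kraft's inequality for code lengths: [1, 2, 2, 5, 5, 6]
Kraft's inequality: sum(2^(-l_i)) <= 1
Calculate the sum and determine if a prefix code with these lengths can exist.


Sum = 2^(-1) + 2^(-2) + 2^(-2) + 2^(-5) + 2^(-5) + 2^(-6)
    = 0.5 + 0.25 + 0.25 + 0.03125 + 0.03125 + 0.015625
    = 69/64 = 1.078125
Since 1.078125 > 1, Kraft's inequality is NOT satisfied.
A prefix code with these lengths CANNOT exist.

Kraft sum = 1.078125. Not satisfied.


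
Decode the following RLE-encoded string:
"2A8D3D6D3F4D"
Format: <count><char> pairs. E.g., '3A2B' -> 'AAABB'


Expanding each <count><char> pair:
  2A -> 'AA'
  8D -> 'DDDDDDDD'
  3D -> 'DDD'
  6D -> 'DDDDDD'
  3F -> 'FFF'
  4D -> 'DDDD'

Decoded = AADDDDDDDDDDDDDDDDDFFFDDDD


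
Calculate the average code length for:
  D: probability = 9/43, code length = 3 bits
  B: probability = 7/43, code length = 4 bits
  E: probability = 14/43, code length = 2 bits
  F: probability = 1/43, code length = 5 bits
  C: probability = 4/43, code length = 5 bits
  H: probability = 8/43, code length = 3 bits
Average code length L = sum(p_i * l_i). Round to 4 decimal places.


Weighted contributions p_i * l_i:
  D: (9/43) * 3 = 27/43
  B: (7/43) * 4 = 28/43
  E: (14/43) * 2 = 28/43
  F: (1/43) * 5 = 5/43
  C: (4/43) * 5 = 20/43
  H: (8/43) * 3 = 24/43
Sum = (27 + 28 + 28 + 5 + 20 + 24)/43 = 132/43

L = 132/43 = 3.0698 bits/symbol


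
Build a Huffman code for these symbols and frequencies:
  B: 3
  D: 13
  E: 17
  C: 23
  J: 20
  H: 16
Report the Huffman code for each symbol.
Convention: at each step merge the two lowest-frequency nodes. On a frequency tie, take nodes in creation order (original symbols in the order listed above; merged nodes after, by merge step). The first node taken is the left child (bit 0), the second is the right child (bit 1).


Huffman tree construction:
Step 1: Merge B(3) + D(13) = 16
Step 2: Merge H(16) + (B+D)(16) = 32
Step 3: Merge E(17) + J(20) = 37
Step 4: Merge C(23) + (H+(B+D))(32) = 55
Step 5: Merge (E+J)(37) + (C+(H+(B+D)))(55) = 92
Read each symbol's code off the tree from the root (left child = 0, right child = 1).

Codes:
  B: 1110 (length 4)
  D: 1111 (length 4)
  E: 00 (length 2)
  C: 10 (length 2)
  J: 01 (length 2)
  H: 110 (length 3)
Average code length: 232/92 = 2.5217 bits/symbol


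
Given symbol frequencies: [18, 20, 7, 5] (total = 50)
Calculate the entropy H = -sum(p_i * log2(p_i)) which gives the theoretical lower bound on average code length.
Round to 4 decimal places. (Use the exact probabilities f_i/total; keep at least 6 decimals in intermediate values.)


Per-symbol terms -p_i * log2(p_i) with p_i = f_i/50:
  p = 18/50 = 0.360000: log2(p) = -1.473931, -p*log2(p) = 0.530615
  p = 20/50 = 0.400000: log2(p) = -1.321928, -p*log2(p) = 0.528771
  p = 7/50 = 0.140000: log2(p) = -2.836501, -p*log2(p) = 0.397110
  p = 5/50 = 0.100000: log2(p) = -3.321928, -p*log2(p) = 0.332193
H = 0.530615 + 0.528771 + 0.397110 + 0.332193 = 1.788689

H = 1.7887 bits/symbol


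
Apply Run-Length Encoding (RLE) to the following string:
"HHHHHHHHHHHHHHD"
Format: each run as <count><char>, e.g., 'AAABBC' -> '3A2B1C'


Scanning runs left to right:
  i=0: run of 'H' x 14 -> '14H'
  i=14: run of 'D' x 1 -> '1D'

RLE = 14H1D


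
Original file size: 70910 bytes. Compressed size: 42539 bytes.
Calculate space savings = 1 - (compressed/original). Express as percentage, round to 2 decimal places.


ratio = compressed/original = 42539/70910 = 0.599901
savings = 1 - ratio = 1 - 0.599901 = 0.400099
as a percentage: 0.400099 * 100 = 40.01%

Space savings = 1 - 42539/70910 = 40.01%


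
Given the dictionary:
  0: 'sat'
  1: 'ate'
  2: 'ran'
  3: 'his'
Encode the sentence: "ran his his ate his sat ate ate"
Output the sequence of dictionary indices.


Look up each word in the dictionary:
  'ran' -> 2
  'his' -> 3
  'his' -> 3
  'ate' -> 1
  'his' -> 3
  'sat' -> 0
  'ate' -> 1
  'ate' -> 1

Encoded: [2, 3, 3, 1, 3, 0, 1, 1]


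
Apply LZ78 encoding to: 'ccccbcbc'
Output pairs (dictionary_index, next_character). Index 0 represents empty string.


LZ78 encoding steps:
Dictionary: {0: ''}
Step 1: w='' (idx 0), next='c' -> output (0, 'c'), add 'c' as idx 1
Step 2: w='c' (idx 1), next='c' -> output (1, 'c'), add 'cc' as idx 2
Step 3: w='c' (idx 1), next='b' -> output (1, 'b'), add 'cb' as idx 3
Step 4: w='cb' (idx 3), next='c' -> output (3, 'c'), add 'cbc' as idx 4


Encoded: [(0, 'c'), (1, 'c'), (1, 'b'), (3, 'c')]


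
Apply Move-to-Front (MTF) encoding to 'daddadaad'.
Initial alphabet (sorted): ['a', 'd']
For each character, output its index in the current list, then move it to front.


MTF encoding:
'd': index 1 in ['a', 'd'] -> ['d', 'a']
'a': index 1 in ['d', 'a'] -> ['a', 'd']
'd': index 1 in ['a', 'd'] -> ['d', 'a']
'd': index 0 in ['d', 'a'] -> ['d', 'a']
'a': index 1 in ['d', 'a'] -> ['a', 'd']
'd': index 1 in ['a', 'd'] -> ['d', 'a']
'a': index 1 in ['d', 'a'] -> ['a', 'd']
'a': index 0 in ['a', 'd'] -> ['a', 'd']
'd': index 1 in ['a', 'd'] -> ['d', 'a']


Output: [1, 1, 1, 0, 1, 1, 1, 0, 1]


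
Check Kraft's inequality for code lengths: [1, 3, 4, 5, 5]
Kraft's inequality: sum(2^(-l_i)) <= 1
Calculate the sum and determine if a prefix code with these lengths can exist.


Sum = 2^(-1) + 2^(-3) + 2^(-4) + 2^(-5) + 2^(-5)
    = 0.5 + 0.125 + 0.0625 + 0.03125 + 0.03125
    = 24/32 = 0.75
Since 0.75 <= 1, Kraft's inequality IS satisfied.
A prefix code with these lengths CAN exist.

Kraft sum = 0.75. Satisfied.


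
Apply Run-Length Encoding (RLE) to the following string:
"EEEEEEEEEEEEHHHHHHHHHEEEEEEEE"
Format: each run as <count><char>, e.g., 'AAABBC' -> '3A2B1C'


Scanning runs left to right:
  i=0: run of 'E' x 12 -> '12E'
  i=12: run of 'H' x 9 -> '9H'
  i=21: run of 'E' x 8 -> '8E'

RLE = 12E9H8E


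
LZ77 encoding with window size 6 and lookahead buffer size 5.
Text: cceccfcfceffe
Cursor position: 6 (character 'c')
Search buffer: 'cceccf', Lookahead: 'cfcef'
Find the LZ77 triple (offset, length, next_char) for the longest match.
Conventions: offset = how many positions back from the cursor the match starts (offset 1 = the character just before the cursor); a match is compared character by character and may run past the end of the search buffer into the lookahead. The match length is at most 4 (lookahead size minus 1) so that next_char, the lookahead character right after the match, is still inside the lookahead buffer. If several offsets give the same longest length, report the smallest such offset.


Try each offset into the search buffer:
  offset=1 (pos 5, char 'f'): match length 0
  offset=2 (pos 4, char 'c'): match length 3
  offset=3 (pos 3, char 'c'): match length 1
  offset=4 (pos 2, char 'e'): match length 0
  offset=5 (pos 1, char 'c'): match length 1
  offset=6 (pos 0, char 'c'): match length 1
Longest match has length 3 at offset 2.
next_char = character at position 6 + 3 = 9 -> 'e'

Best match: offset=2, length=3 (matching 'cfc' starting at position 4)
LZ77 triple: (2, 3, 'e')


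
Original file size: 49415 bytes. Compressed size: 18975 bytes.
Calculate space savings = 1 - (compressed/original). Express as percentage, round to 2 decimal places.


ratio = compressed/original = 18975/49415 = 0.383993
savings = 1 - ratio = 1 - 0.383993 = 0.616007
as a percentage: 0.616007 * 100 = 61.6%

Space savings = 1 - 18975/49415 = 61.6%


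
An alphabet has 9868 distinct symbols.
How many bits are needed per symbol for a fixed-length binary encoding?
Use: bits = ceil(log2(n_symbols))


log2(9868) = 13.2685
Bracket: 2^13 = 8192 < 9868 <= 2^14 = 16384
So ceil(log2(9868)) = 14

bits = ceil(log2(9868)) = ceil(13.2685) = 14 bits


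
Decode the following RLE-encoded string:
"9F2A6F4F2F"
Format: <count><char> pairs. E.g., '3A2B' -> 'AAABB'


Expanding each <count><char> pair:
  9F -> 'FFFFFFFFF'
  2A -> 'AA'
  6F -> 'FFFFFF'
  4F -> 'FFFF'
  2F -> 'FF'

Decoded = FFFFFFFFFAAFFFFFFFFFFFF


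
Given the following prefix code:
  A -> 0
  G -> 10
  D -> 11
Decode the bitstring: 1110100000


Decoding step by step:
Bits 11 -> D
Bits 10 -> G
Bits 10 -> G
Bits 0 -> A
Bits 0 -> A
Bits 0 -> A
Bits 0 -> A


Decoded message: DGGAAAA


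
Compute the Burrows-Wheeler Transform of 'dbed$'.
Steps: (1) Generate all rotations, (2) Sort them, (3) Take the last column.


Rotations (sorted):
  0: $dbed -> last char: d
  1: bed$d -> last char: d
  2: d$dbe -> last char: e
  3: dbed$ -> last char: $
  4: ed$db -> last char: b


BWT = dde$b


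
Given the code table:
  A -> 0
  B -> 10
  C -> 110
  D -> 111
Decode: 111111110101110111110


Decoding:
111 -> D
111 -> D
110 -> C
10 -> B
111 -> D
0 -> A
111 -> D
110 -> C


Result: DDCBDADC


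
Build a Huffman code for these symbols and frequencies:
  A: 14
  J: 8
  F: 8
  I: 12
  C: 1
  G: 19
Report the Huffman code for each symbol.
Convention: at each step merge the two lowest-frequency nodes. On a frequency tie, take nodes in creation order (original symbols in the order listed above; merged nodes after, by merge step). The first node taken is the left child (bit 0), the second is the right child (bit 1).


Huffman tree construction:
Step 1: Merge C(1) + J(8) = 9
Step 2: Merge F(8) + (C+J)(9) = 17
Step 3: Merge I(12) + A(14) = 26
Step 4: Merge (F+(C+J))(17) + G(19) = 36
Step 5: Merge (I+A)(26) + ((F+(C+J))+G)(36) = 62
Read each symbol's code off the tree from the root (left child = 0, right child = 1).

Codes:
  A: 01 (length 2)
  J: 1011 (length 4)
  F: 100 (length 3)
  I: 00 (length 2)
  C: 1010 (length 4)
  G: 11 (length 2)
Average code length: 150/62 = 2.4194 bits/symbol


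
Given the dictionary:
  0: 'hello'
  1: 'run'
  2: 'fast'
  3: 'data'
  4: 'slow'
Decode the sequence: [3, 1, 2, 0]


Look up each index in the dictionary:
  3 -> 'data'
  1 -> 'run'
  2 -> 'fast'
  0 -> 'hello'

Decoded: "data run fast hello"


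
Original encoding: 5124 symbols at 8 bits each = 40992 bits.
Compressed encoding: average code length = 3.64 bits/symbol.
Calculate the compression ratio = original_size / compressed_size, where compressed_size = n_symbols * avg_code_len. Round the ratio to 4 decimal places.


original_size = n_symbols * orig_bits = 5124 * 8 = 40992 bits
compressed_size = n_symbols * avg_code_len = 5124 * 3.64 = 18651.36 bits
ratio = original_size / compressed_size = 40992 / 18651.36 = 2.1978

Compression ratio = 2.1978


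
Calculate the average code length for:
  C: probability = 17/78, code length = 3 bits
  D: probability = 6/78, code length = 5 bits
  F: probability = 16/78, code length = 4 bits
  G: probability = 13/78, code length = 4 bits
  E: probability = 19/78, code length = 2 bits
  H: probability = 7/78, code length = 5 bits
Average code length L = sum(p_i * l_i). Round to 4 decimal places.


Weighted contributions p_i * l_i:
  C: (17/78) * 3 = 51/78
  D: (6/78) * 5 = 30/78
  F: (16/78) * 4 = 64/78
  G: (13/78) * 4 = 52/78
  E: (19/78) * 2 = 38/78
  H: (7/78) * 5 = 35/78
Sum = (51 + 30 + 64 + 52 + 38 + 35)/78 = 270/78

L = 270/78 = 3.4615 bits/symbol


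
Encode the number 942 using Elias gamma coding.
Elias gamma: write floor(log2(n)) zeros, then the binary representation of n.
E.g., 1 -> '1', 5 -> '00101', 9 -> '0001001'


num_bits = floor(log2(942)) + 1 = 10
leading_zeros = num_bits - 1 = 9
binary(942) = 1110101110

Elias gamma(942) = '000000000' + '1110101110' = 0000000001110101110 (19 bits)


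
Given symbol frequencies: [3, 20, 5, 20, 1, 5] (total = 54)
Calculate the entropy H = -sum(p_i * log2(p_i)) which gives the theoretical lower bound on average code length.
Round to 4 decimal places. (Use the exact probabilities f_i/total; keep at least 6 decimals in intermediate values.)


Per-symbol terms -p_i * log2(p_i) with p_i = f_i/54:
  p = 3/54 = 0.055556: log2(p) = -4.169925, -p*log2(p) = 0.231663
  p = 20/54 = 0.370370: log2(p) = -1.432959, -p*log2(p) = 0.530726
  p = 5/54 = 0.092593: log2(p) = -3.432959, -p*log2(p) = 0.317867
  p = 20/54 = 0.370370: log2(p) = -1.432959, -p*log2(p) = 0.530726
  p = 1/54 = 0.018519: log2(p) = -5.754888, -p*log2(p) = 0.106572
  p = 5/54 = 0.092593: log2(p) = -3.432959, -p*log2(p) = 0.317867
H = 0.231663 + 0.530726 + 0.317867 + 0.530726 + 0.106572 + 0.317867 = 2.035421

H = 2.0354 bits/symbol


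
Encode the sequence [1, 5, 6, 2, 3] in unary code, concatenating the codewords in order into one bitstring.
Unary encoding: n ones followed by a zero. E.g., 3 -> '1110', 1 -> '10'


Encode each number as n ones followed by a terminating 0:
  1 -> 10 (2 bits)
  5 -> 111110 (6 bits)
  6 -> 1111110 (7 bits)
  2 -> 110 (3 bits)
  3 -> 1110 (4 bits)
Total length = 2 + 6 + 7 + 3 + 4 = 22 bits.

Unary([1, 5, 6, 2, 3]) = 1011111011111101101110 (22 bits)


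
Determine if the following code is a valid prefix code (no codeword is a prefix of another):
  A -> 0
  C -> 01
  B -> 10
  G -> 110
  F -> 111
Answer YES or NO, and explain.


Checking each pair (does one codeword prefix another?):
  A='0' vs C='01': prefix -- VIOLATION

NO -- this is NOT a valid prefix code. A (0) is a prefix of C (01).


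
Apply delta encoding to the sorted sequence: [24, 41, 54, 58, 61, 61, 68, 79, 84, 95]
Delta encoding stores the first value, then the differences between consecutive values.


First value: 24
Deltas:
  41 - 24 = 17
  54 - 41 = 13
  58 - 54 = 4
  61 - 58 = 3
  61 - 61 = 0
  68 - 61 = 7
  79 - 68 = 11
  84 - 79 = 5
  95 - 84 = 11


Delta encoded: [24, 17, 13, 4, 3, 0, 7, 11, 5, 11]


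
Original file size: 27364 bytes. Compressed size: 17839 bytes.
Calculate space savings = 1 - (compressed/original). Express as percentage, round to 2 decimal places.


ratio = compressed/original = 17839/27364 = 0.651915
savings = 1 - ratio = 1 - 0.651915 = 0.348085
as a percentage: 0.348085 * 100 = 34.81%

Space savings = 1 - 17839/27364 = 34.81%


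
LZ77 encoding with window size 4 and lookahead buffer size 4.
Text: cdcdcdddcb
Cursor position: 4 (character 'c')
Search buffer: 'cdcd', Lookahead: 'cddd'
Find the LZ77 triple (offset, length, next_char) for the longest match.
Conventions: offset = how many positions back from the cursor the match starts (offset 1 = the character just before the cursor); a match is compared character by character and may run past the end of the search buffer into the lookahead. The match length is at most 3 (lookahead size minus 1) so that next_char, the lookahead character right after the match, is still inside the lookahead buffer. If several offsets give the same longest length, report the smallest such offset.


Try each offset into the search buffer:
  offset=1 (pos 3, char 'd'): match length 0
  offset=2 (pos 2, char 'c'): match length 2
  offset=3 (pos 1, char 'd'): match length 0
  offset=4 (pos 0, char 'c'): match length 2
Longest match has length 2, found at offsets 2, 4; take the smallest, offset 2.
next_char = character at position 4 + 2 = 6 -> 'd'

Best match: offset=2, length=2 (matching 'cd' starting at position 2)
LZ77 triple: (2, 2, 'd')
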